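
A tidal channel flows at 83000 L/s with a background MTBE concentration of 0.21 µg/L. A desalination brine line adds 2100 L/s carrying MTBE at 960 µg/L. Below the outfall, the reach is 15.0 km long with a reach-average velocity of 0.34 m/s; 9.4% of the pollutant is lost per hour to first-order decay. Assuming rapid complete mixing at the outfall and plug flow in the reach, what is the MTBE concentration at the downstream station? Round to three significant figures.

7.13 µg/L

Conservation of mass: C = (83000·0.2100 + 2100·960.0) / 85100 = 2033000/85100 = 23.89 µg/L.
Travel time t = 15.0·1000 / 0.34 = 44120 s = 12.25 h.
9.4%/h lost → k = −ln(1 − 0.094) = 0.09872 h⁻¹.
Applying C = C₀e^(−kt): 23.89 × 0.2983 = 7.127 µg/L.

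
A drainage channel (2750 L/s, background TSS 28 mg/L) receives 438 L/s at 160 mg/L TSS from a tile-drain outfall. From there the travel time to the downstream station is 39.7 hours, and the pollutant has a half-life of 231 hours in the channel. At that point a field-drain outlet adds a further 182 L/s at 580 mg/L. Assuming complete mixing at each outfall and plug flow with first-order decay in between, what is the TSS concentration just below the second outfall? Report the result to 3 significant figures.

Mass balance: C = (2750·28.00 + 438.0·160.0) / 3188 = 147100/3188 = 46.14 mg/L; combined flow 3188 L/s.
Half-life 231 h → k = ln 2 / 231 = 0.003001 h⁻¹ = 0.07202 d⁻¹.
Decay over the reach: 46.14·exp(−kt) = 46.14·0.8877 = 40.95 mg/L.
At the second outfall, C = (3188·40.95 + 182.0·580.0) / (3188 + 182.0) = 70.07 mg/L.

70.1 mg/L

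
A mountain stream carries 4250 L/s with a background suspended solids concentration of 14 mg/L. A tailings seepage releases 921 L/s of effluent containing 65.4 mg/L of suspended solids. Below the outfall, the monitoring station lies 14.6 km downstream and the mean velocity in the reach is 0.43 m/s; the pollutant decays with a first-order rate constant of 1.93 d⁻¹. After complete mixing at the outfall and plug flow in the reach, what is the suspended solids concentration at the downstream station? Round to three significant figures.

Conservation of mass: C = (4250·14.00 + 921.0·65.40) / 5171 = 119700/5171 = 23.15 mg/L.
Travel time t = 14.6·1000 / 0.43 = 33950 s = 9.432 h.
First-order decay: C = 23.15·exp(−k·t) = 23.15·0.4684 = 10.85 mg/L.

10.8 mg/L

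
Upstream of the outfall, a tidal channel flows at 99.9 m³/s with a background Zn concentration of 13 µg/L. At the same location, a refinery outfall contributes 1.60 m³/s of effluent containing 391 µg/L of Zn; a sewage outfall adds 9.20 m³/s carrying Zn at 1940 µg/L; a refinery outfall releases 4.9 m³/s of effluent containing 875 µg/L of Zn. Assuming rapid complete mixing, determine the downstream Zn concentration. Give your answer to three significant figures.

208 µg/L

Flow-weighted average: C = (99.90·13.00 + 1.600·391.0 + 9.200·1940 + 4.900·875.0) / 115.6 = 24060/115.6 = 208.1 µg/L.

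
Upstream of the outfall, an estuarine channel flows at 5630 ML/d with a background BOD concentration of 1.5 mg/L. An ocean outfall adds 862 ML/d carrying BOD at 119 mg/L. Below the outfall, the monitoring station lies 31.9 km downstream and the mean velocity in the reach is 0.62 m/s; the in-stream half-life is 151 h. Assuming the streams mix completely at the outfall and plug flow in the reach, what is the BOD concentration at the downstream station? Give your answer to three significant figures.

16.0 mg/L

Mixed concentration C = ΣQC/ΣQ = (5630·1.500 + 862.0·119.0) / 6492 = 111000/6492 = 17.10 mg/L.
Travel time t = 31.9·1000 / 0.62 = 51450 s = 14.29 h.
Half-life 151 h → k = ln 2 / 151 = 0.004590 h⁻¹ = 0.1102 d⁻¹.
Decay over the reach: 17.10·exp(−kt) = 17.10·0.9365 = 16.02 mg/L.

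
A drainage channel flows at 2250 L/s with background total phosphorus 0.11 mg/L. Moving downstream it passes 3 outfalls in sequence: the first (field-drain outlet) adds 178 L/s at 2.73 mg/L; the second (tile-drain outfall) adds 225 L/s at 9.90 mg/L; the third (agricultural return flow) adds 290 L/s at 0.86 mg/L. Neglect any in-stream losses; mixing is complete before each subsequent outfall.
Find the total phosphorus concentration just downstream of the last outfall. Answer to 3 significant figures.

1.09 mg/L

After outfall 1: Q = 2250 + 178.0 = 2428 L/s; C = (2250·0.1100 + 178.0·2.730)/2428 = 0.3021 mg/L.
After outfall 2: Q = 2428 + 225.0 = 2653 L/s; C = (2428·0.3021 + 225.0·9.900)/2653 = 1.116 mg/L.
After outfall 3: Q = 2653 + 290.0 = 2943 L/s; C = (2653·1.116 + 290.0·0.8600)/2943 = 1.091 mg/L.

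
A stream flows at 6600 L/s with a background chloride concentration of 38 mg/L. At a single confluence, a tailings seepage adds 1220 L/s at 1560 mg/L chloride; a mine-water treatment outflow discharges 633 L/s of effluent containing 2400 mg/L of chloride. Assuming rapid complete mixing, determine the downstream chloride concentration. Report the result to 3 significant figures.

Mass balance: C = (6600·38.00 + 1220·1560 + 633.0·2400) / 8453 = 3673000/8453 = 434.5 mg/L.

435 mg/L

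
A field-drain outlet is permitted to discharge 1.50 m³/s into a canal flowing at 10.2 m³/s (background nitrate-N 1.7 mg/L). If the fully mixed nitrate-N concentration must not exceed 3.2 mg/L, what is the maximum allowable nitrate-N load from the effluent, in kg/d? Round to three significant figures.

Mass balance at the limit: 10.20·1.700 + 1.500·Cₑ = 11.70·3.2 → Cₑ = 13.40 mg/L.
Load = 1.500 m³/s × 13.40 g/m³ × 86 400 s/d = 1737 kg/d.

1740 kg/d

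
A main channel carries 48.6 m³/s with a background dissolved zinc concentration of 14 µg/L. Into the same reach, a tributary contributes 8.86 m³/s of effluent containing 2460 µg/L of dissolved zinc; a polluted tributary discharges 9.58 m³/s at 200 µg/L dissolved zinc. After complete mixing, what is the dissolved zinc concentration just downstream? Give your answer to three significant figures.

364 µg/L

Conservation of mass: C = (48.60·14.00 + 8.860·2460 + 9.580·200.0) / 67.04 = 24390/67.04 = 363.8 µg/L.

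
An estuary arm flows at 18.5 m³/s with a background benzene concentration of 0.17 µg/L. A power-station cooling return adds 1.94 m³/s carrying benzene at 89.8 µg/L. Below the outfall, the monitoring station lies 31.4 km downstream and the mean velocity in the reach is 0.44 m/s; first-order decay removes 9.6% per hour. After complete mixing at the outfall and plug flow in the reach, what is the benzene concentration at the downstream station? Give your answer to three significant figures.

Mixed concentration C = ΣQC/ΣQ = (18.50·0.1700 + 1.940·89.80) / 20.44 = 177.4/20.44 = 8.677 µg/L.
Travel time t = 31.4·1000 / 0.44 = 71360 s = 19.82 h.
9.6%/h lost → k = −ln(1 − 0.096) = 0.1009 h⁻¹.
Applying C = C₀e^(−kt): 8.677 × 0.1352 = 1.174 µg/L.

1.17 µg/L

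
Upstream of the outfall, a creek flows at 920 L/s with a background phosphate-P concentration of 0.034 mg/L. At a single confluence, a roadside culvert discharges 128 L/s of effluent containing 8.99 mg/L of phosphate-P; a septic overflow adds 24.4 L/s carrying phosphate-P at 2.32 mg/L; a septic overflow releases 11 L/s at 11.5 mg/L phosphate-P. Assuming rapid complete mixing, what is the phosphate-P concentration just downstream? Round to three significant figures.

Mass balance: C = (920.0·0.03400 + 128.0·8.990 + 24.40·2.320 + 11.00·11.50) / 1083 = 1365/1083 = 1.260 mg/L.

1.26 mg/L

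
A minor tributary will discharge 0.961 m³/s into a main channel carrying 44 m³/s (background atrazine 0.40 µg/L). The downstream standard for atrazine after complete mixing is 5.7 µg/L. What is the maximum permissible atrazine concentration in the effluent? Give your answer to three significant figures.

248 µg/L

At the limit, (Qr·Cr + Qe·Cₑ)/(Qr + Qe) = 5.7:
Cₑ = (44.96·5.7 − 44.00·0.4000) / 0.9610 = 248.4 µg/L.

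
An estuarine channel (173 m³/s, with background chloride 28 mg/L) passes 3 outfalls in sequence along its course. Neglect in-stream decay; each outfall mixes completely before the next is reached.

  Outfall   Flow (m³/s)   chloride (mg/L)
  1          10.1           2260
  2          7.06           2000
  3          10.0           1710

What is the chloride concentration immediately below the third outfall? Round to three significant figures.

294 mg/L

After outfall 1: Q = 173.0 + 10.10 = 183.1 m³/s; C = (173.0·28.00 + 10.10·2260)/183.1 = 151.1 mg/L.
After outfall 2: Q = 183.1 + 7.060 = 190.2 m³/s; C = (183.1·151.1 + 7.060·2000)/190.2 = 219.8 mg/L.
After outfall 3: Q = 190.2 + 10.00 = 200.2 m³/s; C = (190.2·219.8 + 10.00·1710)/200.2 = 294.2 mg/L.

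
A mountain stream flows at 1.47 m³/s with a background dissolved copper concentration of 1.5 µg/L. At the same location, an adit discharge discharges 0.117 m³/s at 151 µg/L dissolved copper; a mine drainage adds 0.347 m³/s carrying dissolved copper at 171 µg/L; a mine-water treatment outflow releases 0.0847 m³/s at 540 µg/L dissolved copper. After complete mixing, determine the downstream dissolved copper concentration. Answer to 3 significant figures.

After mixing, C = (1.470·1.500 + 0.1170·151.0 + 0.3470·171.0 + 0.08470·540.0) / 2.019 = 124.9/2.019 = 61.89 µg/L.

61.9 µg/L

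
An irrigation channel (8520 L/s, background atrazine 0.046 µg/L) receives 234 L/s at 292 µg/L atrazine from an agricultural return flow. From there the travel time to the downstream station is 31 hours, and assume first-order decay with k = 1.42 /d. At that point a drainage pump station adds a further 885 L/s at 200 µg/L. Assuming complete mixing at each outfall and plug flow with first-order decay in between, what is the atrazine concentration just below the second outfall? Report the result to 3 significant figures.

Conservation of mass: C = (8520·0.04600 + 234.0·292.0) / 8754 = 68720/8754 = 7.850 µg/L; combined flow 8754 L/s.
After decay, C = 7.850 × e^(−kt) = 7.850 × 0.1597 = 1.254 µg/L.
At the second outfall, C = (8754·1.254 + 885.0·200.0) / (8754 + 885.0) = 19.50 µg/L.

19.5 µg/L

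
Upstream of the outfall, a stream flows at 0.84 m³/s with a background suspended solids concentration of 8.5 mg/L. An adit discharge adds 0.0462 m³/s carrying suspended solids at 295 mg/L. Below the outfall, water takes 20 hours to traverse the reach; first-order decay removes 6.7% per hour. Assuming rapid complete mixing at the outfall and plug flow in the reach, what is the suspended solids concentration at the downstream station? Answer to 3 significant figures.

Conservation of mass: C = (0.8400·8.500 + 0.04620·295.0) / 0.8862 = 20.77/0.8862 = 23.44 mg/L.
6.7%/h lost → k = −ln(1 − 0.067) = 0.06935 h⁻¹.
Decay over the reach: 23.44·exp(−kt) = 23.44·0.2498 = 5.855 mg/L.

5.85 mg/L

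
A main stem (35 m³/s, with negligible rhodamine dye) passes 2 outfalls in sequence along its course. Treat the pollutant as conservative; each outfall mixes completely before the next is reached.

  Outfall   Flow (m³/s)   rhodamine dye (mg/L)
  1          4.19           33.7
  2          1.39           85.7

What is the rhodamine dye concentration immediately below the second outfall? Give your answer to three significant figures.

6.42 mg/L

Below outfall 1: Q → 39.19 m³/s, C = (35.00·0 + 4.190·33.70)/39.19 = 3.603 mg/L.
Below outfall 2: Q → 40.58 m³/s, C = (39.19·3.603 + 1.390·85.70)/40.58 = 6.415 mg/L.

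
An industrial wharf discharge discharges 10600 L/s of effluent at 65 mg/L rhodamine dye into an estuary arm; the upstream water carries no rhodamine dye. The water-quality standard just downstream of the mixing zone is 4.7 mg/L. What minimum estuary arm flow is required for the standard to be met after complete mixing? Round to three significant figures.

Set C_mix = 4.7: (Q·0 + 10600·65.00) / (Q + 10600) = 4.7
→ Q = 10600·(65.00 − 4.7)/(4.7 − 0) = 136000 L/s.

136000 L/s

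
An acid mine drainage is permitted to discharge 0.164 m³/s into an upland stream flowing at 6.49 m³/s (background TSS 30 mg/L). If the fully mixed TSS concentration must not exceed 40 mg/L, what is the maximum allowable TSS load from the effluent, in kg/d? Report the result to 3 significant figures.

Mass balance at the limit: 6.490·30.00 + 0.1640·Cₑ = 6.654·40 → Cₑ = 435.7 mg/L.
Load = 0.1640 m³/s × 435.7 g/m³ × 86 400 s/d = 6174 kg/d.

6170 kg/d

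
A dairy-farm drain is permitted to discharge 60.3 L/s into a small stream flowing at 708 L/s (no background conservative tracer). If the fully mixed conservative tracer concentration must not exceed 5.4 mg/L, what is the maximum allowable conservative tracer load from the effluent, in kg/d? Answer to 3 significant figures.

358 kg/d

Mass balance at the limit: 708.0·0 + 60.30·Cₑ = 768.3·5.4 → Cₑ = 68.80 mg/L.
60.30 L/s = 0.06030 m³/s. Load = 0.06030 m³/s × 68.80 g/m³ × 86 400 s/d = 358.5 kg/d.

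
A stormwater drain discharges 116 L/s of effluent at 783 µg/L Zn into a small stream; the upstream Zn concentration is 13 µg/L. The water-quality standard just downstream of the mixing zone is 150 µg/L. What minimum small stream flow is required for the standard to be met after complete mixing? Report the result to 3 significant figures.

536 L/s

Set C_mix = 150: (Q·13.00 + 116.0·783.0) / (Q + 116.0) = 150
→ Q = 116.0·(783.0 − 150)/(150 − 13.00) = 536.0 L/s.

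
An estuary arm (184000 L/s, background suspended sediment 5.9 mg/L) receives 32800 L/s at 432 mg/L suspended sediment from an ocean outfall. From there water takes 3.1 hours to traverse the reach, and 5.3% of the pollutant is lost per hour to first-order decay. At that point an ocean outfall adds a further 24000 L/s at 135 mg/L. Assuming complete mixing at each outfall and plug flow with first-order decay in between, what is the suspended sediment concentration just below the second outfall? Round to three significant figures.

Mass balance: C = (184000·5.900 + 32800·432.0) / 216800 = 15260000/216800 = 70.37 mg/L; combined flow 216800 L/s.
5.3%/h lost → k = −ln(1 − 0.053) = 0.05446 h⁻¹.
After decay, C = 70.37 × e^(−kt) = 70.37 × 0.8447 = 59.44 mg/L.
Second outfall: C = (216800·59.44 + 24000·135.0)/240800 = 66.97 mg/L.

67.0 mg/L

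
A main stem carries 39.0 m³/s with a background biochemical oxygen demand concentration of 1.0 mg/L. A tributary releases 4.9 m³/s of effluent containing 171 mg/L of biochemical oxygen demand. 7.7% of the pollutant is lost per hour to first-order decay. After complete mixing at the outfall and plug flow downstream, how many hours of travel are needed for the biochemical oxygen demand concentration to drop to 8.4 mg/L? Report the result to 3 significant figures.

Conservation of mass: C = (39.00·1.000 + 4.900·171.0) / 43.90 = 876.9/43.90 = 19.97 mg/L.
7.7%/h lost → k = −ln(1 − 0.077) = 0.08013 h⁻¹.
19.97·exp(−k·t) = 8.4 → t = ln(19.97/8.4)/k = 38920 s = 10.81 h.

10.8 h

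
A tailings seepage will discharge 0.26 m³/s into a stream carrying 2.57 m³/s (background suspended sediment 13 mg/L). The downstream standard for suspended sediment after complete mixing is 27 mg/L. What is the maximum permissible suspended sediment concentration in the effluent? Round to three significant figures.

At the limit, (Qr·Cr + Qe·Cₑ)/(Qr + Qe) = 27:
Cₑ = (2.830·27 − 2.570·13.00) / 0.2600 = 165.4 mg/L.

165 mg/L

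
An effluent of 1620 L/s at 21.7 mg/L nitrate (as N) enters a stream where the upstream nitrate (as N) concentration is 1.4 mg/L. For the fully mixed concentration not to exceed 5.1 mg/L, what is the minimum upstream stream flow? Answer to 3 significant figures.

Set C_mix = 5.1: (Q·1.400 + 1620·21.70) / (Q + 1620) = 5.1
→ Q = 1620·(21.70 − 5.1)/(5.1 − 1.400) = 7268 L/s.

7270 L/s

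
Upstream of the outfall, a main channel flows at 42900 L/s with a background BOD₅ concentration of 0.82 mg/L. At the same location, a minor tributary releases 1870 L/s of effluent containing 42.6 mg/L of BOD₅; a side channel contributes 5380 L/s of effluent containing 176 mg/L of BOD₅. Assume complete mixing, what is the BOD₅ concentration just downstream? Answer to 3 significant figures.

Mass balance: C = (42900·0.8200 + 1870·42.60 + 5380·176.0) / 50150 = 1062000/50150 = 21.17 mg/L.

21.2 mg/L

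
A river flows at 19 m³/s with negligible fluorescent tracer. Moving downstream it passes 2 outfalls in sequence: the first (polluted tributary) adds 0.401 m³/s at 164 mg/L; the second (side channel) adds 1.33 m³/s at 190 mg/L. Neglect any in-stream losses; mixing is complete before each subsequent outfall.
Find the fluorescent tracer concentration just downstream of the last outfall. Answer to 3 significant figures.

Outfall 1: combined Q = 19.40 m³/s; C = (19.00·0 + 0.4010·164.0)/19.40 = 3.390 mg/L.
Outfall 2: combined Q = 20.73 m³/s; C = (19.40·3.390 + 1.330·190.0)/20.73 = 15.36 mg/L.

15.4 mg/L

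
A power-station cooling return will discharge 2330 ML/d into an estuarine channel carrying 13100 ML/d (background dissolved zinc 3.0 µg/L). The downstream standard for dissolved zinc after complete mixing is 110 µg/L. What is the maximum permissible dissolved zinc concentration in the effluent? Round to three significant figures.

712 µg/L

At the limit, (Qr·Cr + Qe·Cₑ)/(Qr + Qe) = 110:
Cₑ = (15430·110 − 13100·3.000) / 2330 = 711.6 µg/L.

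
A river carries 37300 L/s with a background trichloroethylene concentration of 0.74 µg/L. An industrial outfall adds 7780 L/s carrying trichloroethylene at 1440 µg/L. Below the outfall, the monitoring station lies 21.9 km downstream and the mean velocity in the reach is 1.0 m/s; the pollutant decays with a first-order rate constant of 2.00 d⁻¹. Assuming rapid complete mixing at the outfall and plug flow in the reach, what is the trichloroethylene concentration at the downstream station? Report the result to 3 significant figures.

150 µg/L

After mixing, C = (37300·0.7400 + 7780·1440) / 45080 = 11230000/45080 = 249.1 µg/L.
Travel time t = 21.9·1000 / 1.0 = 21900 s = 6.083 h.
Decay over the reach: 249.1·exp(−kt) = 249.1·0.6023 = 150.1 µg/L.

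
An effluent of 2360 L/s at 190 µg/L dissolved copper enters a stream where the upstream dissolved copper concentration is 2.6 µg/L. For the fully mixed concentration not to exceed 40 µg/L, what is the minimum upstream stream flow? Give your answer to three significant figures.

Set C_mix = 40: (Q·2.600 + 2360·190.0) / (Q + 2360) = 40
→ Q = 2360·(190.0 − 40)/(40 − 2.600) = 9465 L/s.

9470 L/s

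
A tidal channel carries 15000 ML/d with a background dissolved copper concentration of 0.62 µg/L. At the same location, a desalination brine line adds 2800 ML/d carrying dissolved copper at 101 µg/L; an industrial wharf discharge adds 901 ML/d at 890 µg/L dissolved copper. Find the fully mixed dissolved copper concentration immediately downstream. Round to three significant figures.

58.5 µg/L

Mass balance: C = (15000·0.6200 + 2800·101.0 + 901.0·890.0) / 18700 = 1094000/18700 = 58.50 µg/L.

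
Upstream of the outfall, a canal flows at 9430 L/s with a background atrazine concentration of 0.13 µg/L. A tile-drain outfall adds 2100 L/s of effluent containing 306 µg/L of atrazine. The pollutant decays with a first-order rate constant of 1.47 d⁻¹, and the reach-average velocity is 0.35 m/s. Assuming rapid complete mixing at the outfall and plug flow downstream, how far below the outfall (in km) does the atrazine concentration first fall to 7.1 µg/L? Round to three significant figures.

42.4 km

Mass balance: C = (9430·0.1300 + 2100·306.0) / 11530 = 643800/11530 = 55.84 µg/L.
Set 55.84·exp(−k·t) = 7.1 → t = ln(55.84/7.1)/k = 121200 s = 33.67 h.
Distance = v·t = 0.35·121200 = 42430 m = 42.43 km.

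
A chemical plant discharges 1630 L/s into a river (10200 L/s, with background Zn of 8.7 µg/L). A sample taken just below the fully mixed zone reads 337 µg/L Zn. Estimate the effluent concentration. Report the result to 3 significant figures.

Mass balance: 10200·8.700 + 1630·Cₑ = 11830·337.0
→ Cₑ = (11830·337.0 − 10200·8.700) / 1630 = 2391 µg/L.

2390 µg/L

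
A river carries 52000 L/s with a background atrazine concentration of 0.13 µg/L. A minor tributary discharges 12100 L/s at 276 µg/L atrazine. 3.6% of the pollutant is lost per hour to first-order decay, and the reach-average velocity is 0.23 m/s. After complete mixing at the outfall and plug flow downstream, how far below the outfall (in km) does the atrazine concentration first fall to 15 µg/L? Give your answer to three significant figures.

Conservation of mass: C = (52000·0.1300 + 12100·276.0) / 64100 = 3346000/64100 = 52.21 µg/L.
3.6%/h lost → k = −ln(1 − 0.036) = 0.03666 h⁻¹.
Set 52.21·exp(−k·t) = 15 → t = ln(52.21/15)/k = 122500 s = 34.02 h.
Distance = v·t = 0.23·122500 = 28160 m = 28.16 km.

28.2 km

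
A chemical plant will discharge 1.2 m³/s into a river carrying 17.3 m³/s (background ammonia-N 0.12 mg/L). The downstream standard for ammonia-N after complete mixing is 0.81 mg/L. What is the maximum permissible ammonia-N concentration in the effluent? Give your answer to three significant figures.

10.8 mg/L

At the limit, (Qr·Cr + Qe·Cₑ)/(Qr + Qe) = 0.81:
Cₑ = (18.50·0.81 − 17.30·0.1200) / 1.200 = 10.76 mg/L.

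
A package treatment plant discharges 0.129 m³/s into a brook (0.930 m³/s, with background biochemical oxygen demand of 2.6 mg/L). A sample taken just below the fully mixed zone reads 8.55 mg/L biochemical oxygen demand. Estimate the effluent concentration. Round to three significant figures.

Mass balance: 0.9300·2.600 + 0.1290·Cₑ = 1.059·8.550
→ Cₑ = (1.059·8.550 − 0.9300·2.600) / 0.1290 = 51.45 mg/L.

51.4 mg/L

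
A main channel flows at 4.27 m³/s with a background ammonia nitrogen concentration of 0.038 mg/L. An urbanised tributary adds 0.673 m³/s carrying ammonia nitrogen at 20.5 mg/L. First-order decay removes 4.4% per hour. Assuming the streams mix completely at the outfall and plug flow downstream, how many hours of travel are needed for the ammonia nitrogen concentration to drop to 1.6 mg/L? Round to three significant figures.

Flow-weighted average: C = (4.270·0.03800 + 0.6730·20.50) / 4.943 = 13.96/4.943 = 2.824 mg/L.
4.4%/h lost → k = −ln(1 − 0.044) = 0.04500 h⁻¹.
2.824·exp(−k·t) = 1.6 → t = ln(2.824/1.6)/k = 45450 s = 12.63 h.

12.6 h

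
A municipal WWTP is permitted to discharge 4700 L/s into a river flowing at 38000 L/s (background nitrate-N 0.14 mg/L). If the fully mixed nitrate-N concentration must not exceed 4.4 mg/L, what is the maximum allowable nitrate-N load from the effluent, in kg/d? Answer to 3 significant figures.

Mass balance at the limit: 38000·0.1400 + 4700·Cₑ = 42700·4.4 → Cₑ = 38.84 mg/L.
4700 L/s = 4.700 m³/s. Load = 4.700 m³/s × 38.84 g/m³ × 86 400 s/d = 15770 kg/d.

15800 kg/d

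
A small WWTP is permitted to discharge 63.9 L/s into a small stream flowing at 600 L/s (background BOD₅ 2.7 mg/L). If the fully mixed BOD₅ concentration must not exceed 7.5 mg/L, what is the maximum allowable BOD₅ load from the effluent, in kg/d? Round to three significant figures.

290 kg/d

Mass balance at the limit: 600.0·2.700 + 63.90·Cₑ = 663.9·7.5 → Cₑ = 52.57 mg/L.
63.90 L/s = 0.06390 m³/s. Load = 0.06390 m³/s × 52.57 g/m³ × 86 400 s/d = 290.2 kg/d.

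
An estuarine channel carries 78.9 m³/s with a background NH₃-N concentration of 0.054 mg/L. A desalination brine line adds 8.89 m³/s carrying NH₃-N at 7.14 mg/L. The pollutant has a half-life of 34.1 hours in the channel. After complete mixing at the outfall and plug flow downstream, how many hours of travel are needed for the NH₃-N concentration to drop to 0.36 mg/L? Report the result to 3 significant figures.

37.5 h

Mass balance: C = (78.90·0.05400 + 8.890·7.140) / 87.79 = 67.74/87.79 = 0.7716 mg/L.
Half-life 34.1 h → k = ln 2 / 34.1 = 0.02033 h⁻¹ = 0.4878 d⁻¹.
0.7716·exp(−k·t) = 0.36 → t = ln(0.7716/0.36)/k = 135000 s = 37.50 h.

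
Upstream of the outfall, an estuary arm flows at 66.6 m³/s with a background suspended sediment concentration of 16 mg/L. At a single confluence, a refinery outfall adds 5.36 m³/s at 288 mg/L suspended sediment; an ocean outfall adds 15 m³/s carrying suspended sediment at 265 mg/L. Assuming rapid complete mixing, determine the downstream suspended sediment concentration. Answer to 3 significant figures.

After mixing, C = (66.60·16.00 + 5.360·288.0 + 15.00·265.0) / 86.96 = 6584/86.96 = 75.72 mg/L.

75.7 mg/L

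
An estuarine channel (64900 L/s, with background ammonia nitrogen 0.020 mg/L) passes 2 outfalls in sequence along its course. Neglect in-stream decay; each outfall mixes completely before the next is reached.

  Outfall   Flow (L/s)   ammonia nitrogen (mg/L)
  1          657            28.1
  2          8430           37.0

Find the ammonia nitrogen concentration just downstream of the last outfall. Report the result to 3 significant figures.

Below outfall 1: Q → 65560 L/s, C = (64900·0.02000 + 657.0·28.10)/65560 = 0.3014 mg/L.
Below outfall 2: Q → 73990 L/s, C = (65560·0.3014 + 8430·37.00)/73990 = 4.483 mg/L.

4.48 mg/L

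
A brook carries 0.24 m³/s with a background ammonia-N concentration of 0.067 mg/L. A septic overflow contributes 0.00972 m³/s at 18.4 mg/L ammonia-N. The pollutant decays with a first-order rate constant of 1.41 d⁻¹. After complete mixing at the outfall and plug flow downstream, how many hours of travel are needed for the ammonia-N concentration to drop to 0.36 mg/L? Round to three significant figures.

Mass balance: C = (0.2400·0.06700 + 0.009720·18.40) / 0.2497 = 0.1949/0.2497 = 0.7806 mg/L.
0.7806·exp(−k·t) = 0.36 → t = ln(0.7806/0.36)/k = 47420 s = 13.17 h.

13.2 h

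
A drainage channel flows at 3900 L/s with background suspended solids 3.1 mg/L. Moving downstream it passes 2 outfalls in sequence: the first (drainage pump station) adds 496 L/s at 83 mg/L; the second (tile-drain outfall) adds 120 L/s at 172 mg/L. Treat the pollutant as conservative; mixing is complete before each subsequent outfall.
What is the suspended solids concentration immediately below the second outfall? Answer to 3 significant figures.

16.4 mg/L

After outfall 1: Q = 3900 + 496.0 = 4396 L/s; C = (3900·3.100 + 496.0·83.00)/4396 = 12.12 mg/L.
After outfall 2: Q = 4396 + 120.0 = 4516 L/s; C = (4396·12.12 + 120.0·172.0)/4516 = 16.36 mg/L.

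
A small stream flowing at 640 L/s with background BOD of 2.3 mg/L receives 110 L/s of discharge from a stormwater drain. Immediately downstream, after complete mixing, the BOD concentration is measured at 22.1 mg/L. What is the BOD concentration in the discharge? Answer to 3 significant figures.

137 mg/L

Mass balance: 640.0·2.300 + 110.0·Cₑ = 750.0·22.10
→ Cₑ = (750.0·22.10 − 640.0·2.300) / 110.0 = 137.3 mg/L.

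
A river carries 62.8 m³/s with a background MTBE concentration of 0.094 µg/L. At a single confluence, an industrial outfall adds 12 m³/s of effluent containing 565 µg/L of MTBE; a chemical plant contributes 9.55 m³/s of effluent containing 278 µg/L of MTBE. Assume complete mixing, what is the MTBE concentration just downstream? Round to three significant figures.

After mixing, C = (62.80·0.09400 + 12.00·565.0 + 9.550·278.0) / 84.35 = 9441/84.35 = 111.9 µg/L.

112 µg/L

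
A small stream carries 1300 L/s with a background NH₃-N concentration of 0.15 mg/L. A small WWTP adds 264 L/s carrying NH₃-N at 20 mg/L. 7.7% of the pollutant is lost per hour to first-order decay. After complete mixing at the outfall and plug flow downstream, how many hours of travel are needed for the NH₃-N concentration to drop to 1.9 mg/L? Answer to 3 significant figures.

7.63 h

Flow-weighted average: C = (1300·0.1500 + 264.0·20.00) / 1564 = 5475/1564 = 3.501 mg/L.
7.7%/h lost → k = −ln(1 − 0.077) = 0.08013 h⁻¹.
3.501·exp(−k·t) = 1.9 → t = ln(3.501/1.9)/k = 27460 s = 7.627 h.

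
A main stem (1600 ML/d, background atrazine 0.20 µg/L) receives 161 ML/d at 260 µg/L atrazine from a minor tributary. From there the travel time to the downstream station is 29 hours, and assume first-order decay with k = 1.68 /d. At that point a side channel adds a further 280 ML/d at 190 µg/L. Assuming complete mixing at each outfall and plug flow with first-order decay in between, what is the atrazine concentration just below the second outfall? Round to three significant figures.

28.8 µg/L

Conservation of mass: C = (1600·0.2000 + 161.0·260.0) / 1761 = 42180/1761 = 23.95 µg/L; combined flow 1761 ML/d.
Applying C = C₀e^(−kt): 23.95 × 0.1313 = 3.146 µg/L.
Second outfall: C = (1761·3.146 + 280.0·190.0)/2041 = 28.78 µg/L.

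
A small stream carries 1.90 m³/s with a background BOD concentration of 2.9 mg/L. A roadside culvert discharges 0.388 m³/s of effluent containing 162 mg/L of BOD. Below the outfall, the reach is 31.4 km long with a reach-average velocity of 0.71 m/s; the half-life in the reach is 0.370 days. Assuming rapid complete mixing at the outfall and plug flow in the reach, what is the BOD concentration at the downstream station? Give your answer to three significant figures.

11.5 mg/L

Mass balance: C = (1.900·2.900 + 0.3880·162.0) / 2.288 = 68.37/2.288 = 29.88 mg/L.
Travel time t = 31.4·1000 / 0.71 = 44230 s = 12.28 h.
Half-life 0.370 d → k = ln 2 / 0.370 = 1.873 d⁻¹.
First-order decay: C = 29.88·exp(−k·t) = 29.88·0.3833 = 11.45 mg/L.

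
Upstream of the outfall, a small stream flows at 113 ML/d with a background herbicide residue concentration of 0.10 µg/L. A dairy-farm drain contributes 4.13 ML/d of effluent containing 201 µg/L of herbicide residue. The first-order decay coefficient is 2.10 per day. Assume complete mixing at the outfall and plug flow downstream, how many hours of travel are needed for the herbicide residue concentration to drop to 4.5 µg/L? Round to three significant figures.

5.35 h

After mixing, C = (113.0·0.1000 + 4.130·201.0) / 117.1 = 841.4/117.1 = 7.184 µg/L.
7.184·exp(−k·t) = 4.5 → t = ln(7.184/4.5)/k = 19240 s = 5.346 h.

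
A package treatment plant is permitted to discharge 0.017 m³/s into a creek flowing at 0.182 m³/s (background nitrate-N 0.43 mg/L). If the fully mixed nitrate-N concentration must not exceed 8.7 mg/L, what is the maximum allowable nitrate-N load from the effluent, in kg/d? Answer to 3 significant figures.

Mass balance at the limit: 0.1820·0.4300 + 0.01700·Cₑ = 0.1990·8.7 → Cₑ = 97.24 mg/L.
Load = 0.01700 m³/s × 97.24 g/m³ × 86 400 s/d = 142.8 kg/d.

143 kg/d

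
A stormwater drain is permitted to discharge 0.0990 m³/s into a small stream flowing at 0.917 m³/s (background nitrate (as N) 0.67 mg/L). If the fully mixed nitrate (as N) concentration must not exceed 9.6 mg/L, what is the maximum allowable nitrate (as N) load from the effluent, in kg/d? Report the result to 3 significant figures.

Mass balance at the limit: 0.9170·0.6700 + 0.09900·Cₑ = 1.016·9.6 → Cₑ = 92.32 mg/L.
Load = 0.09900 m³/s × 92.32 g/m³ × 86 400 s/d = 789.6 kg/d.

790 kg/d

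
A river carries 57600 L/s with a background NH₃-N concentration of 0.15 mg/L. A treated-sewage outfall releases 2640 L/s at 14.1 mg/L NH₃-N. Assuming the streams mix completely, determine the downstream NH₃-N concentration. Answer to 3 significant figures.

0.761 mg/L

Mass balance: C = (57600·0.1500 + 2640·14.10) / 60240 = 45860/60240 = 0.7614 mg/L.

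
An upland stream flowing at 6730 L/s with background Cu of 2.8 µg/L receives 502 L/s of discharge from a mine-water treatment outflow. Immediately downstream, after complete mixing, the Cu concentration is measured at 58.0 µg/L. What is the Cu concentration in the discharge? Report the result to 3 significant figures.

798 µg/L

Mass balance: 6730·2.800 + 502.0·Cₑ = 7232·58.00
→ Cₑ = (7232·58.00 − 6730·2.800) / 502.0 = 798.0 µg/L.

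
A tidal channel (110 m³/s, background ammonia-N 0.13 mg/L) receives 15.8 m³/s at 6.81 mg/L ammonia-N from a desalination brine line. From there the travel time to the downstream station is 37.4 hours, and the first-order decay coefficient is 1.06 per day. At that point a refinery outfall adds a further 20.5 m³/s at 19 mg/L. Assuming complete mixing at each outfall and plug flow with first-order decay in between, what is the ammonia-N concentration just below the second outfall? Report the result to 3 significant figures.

2.82 mg/L

Flow-weighted average: C = (110.0·0.1300 + 15.80·6.810) / 125.8 = 121.9/125.8 = 0.9690 mg/L; combined flow 125.8 m³/s.
First-order decay: C = 0.9690·exp(−k·t) = 0.9690·0.1917 = 0.1858 mg/L.
At the second outfall, C = (125.8·0.1858 + 20.50·19.00) / (125.8 + 20.50) = 2.822 mg/L.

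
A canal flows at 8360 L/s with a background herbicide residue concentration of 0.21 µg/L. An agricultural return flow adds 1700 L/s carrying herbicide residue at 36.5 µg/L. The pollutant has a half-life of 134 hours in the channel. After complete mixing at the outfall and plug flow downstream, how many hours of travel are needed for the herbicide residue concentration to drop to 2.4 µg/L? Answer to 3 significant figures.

188 h

Mixed concentration C = ΣQC/ΣQ = (8360·0.2100 + 1700·36.50) / 10060 = 63810/10060 = 6.343 µg/L.
Half-life 134 h → k = ln 2 / 134 = 0.005173 h⁻¹ = 0.1241 d⁻¹.
6.343·exp(−k·t) = 2.4 → t = ln(6.343/2.4)/k = 676300 s = 187.9 h.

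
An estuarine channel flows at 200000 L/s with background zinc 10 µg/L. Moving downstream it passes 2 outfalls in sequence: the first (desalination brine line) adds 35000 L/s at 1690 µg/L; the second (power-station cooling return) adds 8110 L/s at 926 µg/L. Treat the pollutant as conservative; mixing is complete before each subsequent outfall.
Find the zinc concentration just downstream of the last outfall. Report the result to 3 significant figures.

282 µg/L

Below outfall 1: Q → 235000 L/s, C = (200000·10.00 + 35000·1690)/235000 = 260.2 µg/L.
Below outfall 2: Q → 243100 L/s, C = (235000·260.2 + 8110·926.0)/243100 = 282.4 µg/L.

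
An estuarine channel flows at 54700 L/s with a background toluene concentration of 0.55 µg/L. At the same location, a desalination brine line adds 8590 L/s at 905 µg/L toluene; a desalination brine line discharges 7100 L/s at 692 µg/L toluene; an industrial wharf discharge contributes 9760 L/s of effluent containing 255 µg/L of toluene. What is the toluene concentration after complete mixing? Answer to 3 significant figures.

190 µg/L

Flow-weighted average: C = (54700·0.5500 + 8590·905.0 + 7100·692.0 + 9760·255.0) / 80150 = 15210000/80150 = 189.7 µg/L.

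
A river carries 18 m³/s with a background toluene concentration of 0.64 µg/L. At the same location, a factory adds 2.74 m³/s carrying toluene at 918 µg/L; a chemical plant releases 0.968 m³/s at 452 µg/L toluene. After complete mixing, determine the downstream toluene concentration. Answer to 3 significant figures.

Mixed concentration C = ΣQC/ΣQ = (18.00·0.6400 + 2.740·918.0 + 0.9680·452.0) / 21.71 = 2964/21.71 = 136.6 µg/L.

137 µg/L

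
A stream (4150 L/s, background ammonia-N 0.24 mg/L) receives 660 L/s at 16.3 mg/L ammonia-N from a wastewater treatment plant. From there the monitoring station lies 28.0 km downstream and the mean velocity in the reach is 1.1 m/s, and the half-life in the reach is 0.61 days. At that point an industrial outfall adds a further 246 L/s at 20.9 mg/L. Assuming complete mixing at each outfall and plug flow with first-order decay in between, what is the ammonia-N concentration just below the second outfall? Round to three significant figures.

Conservation of mass: C = (4150·0.2400 + 660.0·16.30) / 4810 = 11750/4810 = 2.444 mg/L; combined flow 4810 L/s.
Travel time t = 28.0·1000 / 1.1 = 25450 s = 7.071 h.
Half-life 0.61 d → k = ln 2 / 0.61 = 1.136 d⁻¹.
Applying C = C₀e^(−kt): 2.444 × 0.7155 = 1.748 mg/L.
Second outfall: C = (4810·1.748 + 246.0·20.90)/5056 = 2.680 mg/L.

2.68 mg/L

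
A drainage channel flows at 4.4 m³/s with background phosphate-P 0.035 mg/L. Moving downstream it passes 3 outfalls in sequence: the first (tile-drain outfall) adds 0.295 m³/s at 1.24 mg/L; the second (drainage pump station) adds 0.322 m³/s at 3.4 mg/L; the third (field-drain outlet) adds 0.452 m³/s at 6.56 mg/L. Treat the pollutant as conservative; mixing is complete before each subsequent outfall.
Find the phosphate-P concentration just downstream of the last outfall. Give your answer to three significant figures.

0.837 mg/L

Outfall 1: combined Q = 4.695 m³/s; C = (4.400·0.03500 + 0.2950·1.240)/4.695 = 0.1107 mg/L.
Outfall 2: combined Q = 5.017 m³/s; C = (4.695·0.1107 + 0.3220·3.400)/5.017 = 0.3218 mg/L.
Outfall 3: combined Q = 5.469 m³/s; C = (5.017·0.3218 + 0.4520·6.560)/5.469 = 0.8374 mg/L.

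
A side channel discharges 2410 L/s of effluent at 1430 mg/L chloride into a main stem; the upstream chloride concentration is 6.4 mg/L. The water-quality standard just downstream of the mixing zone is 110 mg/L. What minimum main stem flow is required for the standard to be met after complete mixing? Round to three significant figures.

30700 L/s

Set C_mix = 110: (Q·6.400 + 2410·1430) / (Q + 2410) = 110
→ Q = 2410·(1430 − 110)/(110 − 6.400) = 30710 L/s.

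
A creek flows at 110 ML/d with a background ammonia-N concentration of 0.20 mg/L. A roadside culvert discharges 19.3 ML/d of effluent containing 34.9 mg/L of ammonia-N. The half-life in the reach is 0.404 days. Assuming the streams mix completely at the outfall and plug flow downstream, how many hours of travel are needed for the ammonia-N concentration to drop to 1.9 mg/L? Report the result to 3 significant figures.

14.6 h

Mixed concentration C = ΣQC/ΣQ = (110.0·0.2000 + 19.30·34.90) / 129.3 = 695.6/129.3 = 5.380 mg/L.
Half-life 0.404 d → k = ln 2 / 0.404 = 1.716 d⁻¹.
5.380·exp(−k·t) = 1.9 → t = ln(5.380/1.9)/k = 52410 s = 14.56 h.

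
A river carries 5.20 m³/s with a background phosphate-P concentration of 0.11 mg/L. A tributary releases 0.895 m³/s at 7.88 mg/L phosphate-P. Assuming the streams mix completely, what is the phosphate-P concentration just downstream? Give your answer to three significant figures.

Mixed concentration C = ΣQC/ΣQ = (5.200·0.1100 + 0.8950·7.880) / 6.095 = 7.625/6.095 = 1.251 mg/L.

1.25 mg/L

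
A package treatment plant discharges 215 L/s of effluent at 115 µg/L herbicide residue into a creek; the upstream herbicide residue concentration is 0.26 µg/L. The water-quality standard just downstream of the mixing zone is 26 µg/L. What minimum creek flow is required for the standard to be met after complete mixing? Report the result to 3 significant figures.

743 L/s

Set C_mix = 26: (Q·0.2600 + 215.0·115.0) / (Q + 215.0) = 26
→ Q = 215.0·(115.0 − 26)/(26 − 0.2600) = 743.4 L/s.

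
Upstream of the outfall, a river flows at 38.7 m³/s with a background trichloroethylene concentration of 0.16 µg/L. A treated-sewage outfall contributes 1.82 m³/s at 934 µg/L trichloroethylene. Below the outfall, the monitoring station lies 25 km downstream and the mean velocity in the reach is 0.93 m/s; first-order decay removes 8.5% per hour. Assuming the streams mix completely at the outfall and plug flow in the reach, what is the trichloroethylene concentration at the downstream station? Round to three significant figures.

21.7 µg/L

After mixing, C = (38.70·0.1600 + 1.820·934.0) / 40.52 = 1706/40.52 = 42.10 µg/L.
Travel time t = 25·1000 / 0.93 = 26880 s = 7.467 h.
8.5%/h lost → k = −ln(1 − 0.085) = 0.08883 h⁻¹.
After decay, C = 42.10 × e^(−kt) = 42.10 × 0.5151 = 21.69 µg/L.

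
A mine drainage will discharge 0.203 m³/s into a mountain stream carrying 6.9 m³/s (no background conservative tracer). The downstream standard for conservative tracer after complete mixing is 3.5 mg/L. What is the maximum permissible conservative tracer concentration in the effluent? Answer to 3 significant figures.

At the limit, (Qr·Cr + Qe·Cₑ)/(Qr + Qe) = 3.5:
Cₑ = (7.103·3.5 − 6.900·0) / 0.2030 = 122.5 mg/L.

122 mg/L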